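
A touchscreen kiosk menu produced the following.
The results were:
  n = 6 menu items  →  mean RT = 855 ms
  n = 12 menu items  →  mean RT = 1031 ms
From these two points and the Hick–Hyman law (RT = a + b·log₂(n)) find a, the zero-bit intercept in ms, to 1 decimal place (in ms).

Slope: b = (1031 − 855) / (log₂ 12 − log₂ 6) = 176/1.0000 = 176.000 ms/bit.
Intercept: a = 855 − 176.000·log₂(6) = 400.047 ms.

400.0 ms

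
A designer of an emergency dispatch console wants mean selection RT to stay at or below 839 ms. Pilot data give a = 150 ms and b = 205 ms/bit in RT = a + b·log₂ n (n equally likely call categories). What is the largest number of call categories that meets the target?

Set 150 + 205·log₂ n ≤ 839 → log₂ n ≤ (839 − 150)/205 = 3.3610.
So n ≤ 2^3.3610 = 10.274; the largest integer n is 10.

10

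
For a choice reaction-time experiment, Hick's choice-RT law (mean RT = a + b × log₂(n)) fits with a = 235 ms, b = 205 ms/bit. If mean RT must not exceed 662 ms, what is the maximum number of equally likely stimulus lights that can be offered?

Set 235 + 205·log₂ n ≤ 662 → log₂ n ≤ (662 − 235)/205 = 2.0829.
So n ≤ 2^2.0829 = 4.237; the largest integer n is 4.

4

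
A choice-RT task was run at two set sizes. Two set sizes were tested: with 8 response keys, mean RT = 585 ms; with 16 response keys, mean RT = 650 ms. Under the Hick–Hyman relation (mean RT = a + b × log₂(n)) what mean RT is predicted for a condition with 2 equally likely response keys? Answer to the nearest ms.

Fit slope and intercept:
  b = (650 − 585) / (log₂ 16 − log₂ 8) = 65 / (4 − 3) = 65 ms/bit
  a = 585 − 65 × 3 = 390 ms
Then RT(2) = 390 + 65 × log₂ 2 = 390 + 65 × 1 ≈ 455.000 ms.

455 ms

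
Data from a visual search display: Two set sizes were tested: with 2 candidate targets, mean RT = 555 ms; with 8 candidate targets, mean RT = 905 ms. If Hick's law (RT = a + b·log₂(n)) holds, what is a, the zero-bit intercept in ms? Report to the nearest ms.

380 ms

The slope on a log₂ axis is (905 − 555) / (3 − 1) = 175 ms/bit.
a = RT₁ − b·log₂ n₁ = 555 − 175 × 1 = 380.000 ms.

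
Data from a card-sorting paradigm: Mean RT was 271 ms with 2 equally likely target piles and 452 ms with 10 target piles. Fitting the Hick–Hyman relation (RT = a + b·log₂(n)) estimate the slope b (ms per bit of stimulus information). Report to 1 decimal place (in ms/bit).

78.0 ms/bit

The slope on a log₂ axis is (452 − 271) / (3.3219 − 1) = 77.952 ms/bit.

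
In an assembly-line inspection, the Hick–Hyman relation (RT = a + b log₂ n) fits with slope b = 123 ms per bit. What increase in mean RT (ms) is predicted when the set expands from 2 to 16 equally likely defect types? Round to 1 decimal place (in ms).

The intercept a cancels: ΔRT = b·(log₂ n₂ − log₂ n₁) = b·log₂(n₂/n₁).
log₂(16) − log₂(2) = log₂(16/2) = log₂(8) = 3.
ΔRT = 123 × 3.0000 = 369.000 ms.

369.0 ms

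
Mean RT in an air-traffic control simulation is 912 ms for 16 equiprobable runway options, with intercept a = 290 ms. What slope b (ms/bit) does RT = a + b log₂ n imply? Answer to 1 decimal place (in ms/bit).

b = (912 − 290) / log₂(16) = 622 / 4 = 155.500 ms/bit.

155.5 ms/bit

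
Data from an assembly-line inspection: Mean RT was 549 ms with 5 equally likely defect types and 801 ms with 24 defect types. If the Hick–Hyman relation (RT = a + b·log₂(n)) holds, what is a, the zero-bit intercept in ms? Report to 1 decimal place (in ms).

290.4 ms

The slope on a log₂ axis is (801 − 549) / (4.5850 − 2.3219) = 111.355 ms/bit.
a = RT₁ − b·log₂ n₁ = 549 − 111.355 × 2.3219 = 290.442 ms.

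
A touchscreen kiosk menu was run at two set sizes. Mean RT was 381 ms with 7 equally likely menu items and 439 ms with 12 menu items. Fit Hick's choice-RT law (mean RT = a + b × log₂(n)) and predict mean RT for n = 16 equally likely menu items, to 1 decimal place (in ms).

Fit slope and intercept:
  b = (439 − 381) / (log₂ 12 − log₂ 7) = 58 / (3.5850 − 2.8074) = 74.588 ms/bit
  a = 381 − 74.588 × 2.8074 = 171.606 ms
Then RT(16) = 171.606 + 74.588 × log₂ 16 = 171.606 + 74.588 × 4 ≈ 469.957 ms.

470.0 ms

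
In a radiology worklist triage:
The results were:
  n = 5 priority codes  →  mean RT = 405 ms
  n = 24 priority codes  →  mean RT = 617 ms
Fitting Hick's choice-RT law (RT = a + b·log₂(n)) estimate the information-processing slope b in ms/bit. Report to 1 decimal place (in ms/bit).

93.7 ms/bit

Slope: b = (617 − 405) / (log₂ 24 − log₂ 5) = 212/2.2630 = 93.680 ms/bit.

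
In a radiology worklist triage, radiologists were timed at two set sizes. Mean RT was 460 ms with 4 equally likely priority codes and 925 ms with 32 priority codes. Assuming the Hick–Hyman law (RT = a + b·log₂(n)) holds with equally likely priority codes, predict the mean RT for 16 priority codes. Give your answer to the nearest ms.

770 ms

RT is linear in log₂ n, so two points fix the line:
  b = (925 − 460) / (log₂ 32 − log₂ 4) = 465 / (5 − 2) = 155 ms/bit
  a = 460 − 155 × 2 = 150 ms
Then RT(16) = 150 + 155 × log₂ 16 = 150 + 155 × 4 ≈ 770.000 ms.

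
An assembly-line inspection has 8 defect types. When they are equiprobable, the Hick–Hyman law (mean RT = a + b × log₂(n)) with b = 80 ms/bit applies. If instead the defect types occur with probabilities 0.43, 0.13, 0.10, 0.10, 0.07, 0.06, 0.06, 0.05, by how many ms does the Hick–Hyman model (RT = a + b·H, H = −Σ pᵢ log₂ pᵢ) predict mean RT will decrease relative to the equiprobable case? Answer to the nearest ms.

Equiprobable entropy H₀ = log₂ 8 = 3.0000 bits.
Skewed entropy H = −Σ pᵢ log₂ pᵢ = 2.5423 bits.
ΔRT = b·(H₀ − H) = 80 × 0.4577 = 36.61 ms.

37 ms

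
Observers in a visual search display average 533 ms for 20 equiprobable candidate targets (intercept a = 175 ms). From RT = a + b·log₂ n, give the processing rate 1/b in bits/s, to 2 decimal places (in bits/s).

Choice component = 533 − 175 = 358 ms over log₂(20) = 4.3219 bits.
b = 358 / 4.3219 = 82.833 ms/bit, so 1/b = 12.072 bits/s.

12.07 bits/s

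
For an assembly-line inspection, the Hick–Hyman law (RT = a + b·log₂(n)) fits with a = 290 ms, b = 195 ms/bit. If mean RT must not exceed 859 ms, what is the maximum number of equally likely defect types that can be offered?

Information budget: (859 − 290)/195 = 2.9179 bits, so n ≤ 2^2.9179 = 7.558 → at most 7.

7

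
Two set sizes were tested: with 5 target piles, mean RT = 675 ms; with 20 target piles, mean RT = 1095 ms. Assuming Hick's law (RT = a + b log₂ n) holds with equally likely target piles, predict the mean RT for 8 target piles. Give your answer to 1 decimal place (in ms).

817.4 ms

Fit slope and intercept:
  b = (1095 − 675) / (log₂ 20 − log₂ 5) = 420 / (4.3219 − 2.3219) = 210.000 ms/bit
  a = 675 − 210.000 × 2.3219 = 187.395 ms
Then RT(8) = 187.395 + 210.000 × log₂ 8 = 187.395 + 210.000 × 3 ≈ 817.395 ms.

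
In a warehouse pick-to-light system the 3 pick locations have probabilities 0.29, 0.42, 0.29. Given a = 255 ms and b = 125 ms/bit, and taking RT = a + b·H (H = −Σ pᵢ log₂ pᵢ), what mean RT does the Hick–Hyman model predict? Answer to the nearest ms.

450 ms

Entropy contributions −pᵢ log₂ pᵢ: 0.5179, 0.5256, 0.5179; sum H = 1.5615 bits.
RT = a + bH = 255 + 125·1.5615 = 450.18 ms.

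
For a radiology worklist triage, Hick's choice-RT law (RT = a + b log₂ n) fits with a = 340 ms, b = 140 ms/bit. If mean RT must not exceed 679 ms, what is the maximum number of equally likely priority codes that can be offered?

5

Set 340 + 140·log₂ n ≤ 679 → log₂ n ≤ (679 − 340)/140 = 2.4214.
So n ≤ 2^2.4214 = 5.357; the largest integer n is 5.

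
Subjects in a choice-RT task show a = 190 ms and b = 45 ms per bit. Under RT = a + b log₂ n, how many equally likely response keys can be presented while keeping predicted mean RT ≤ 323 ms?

7

Information budget: (323 − 190)/45 = 2.9556 bits, so n ≤ 2^2.9556 = 7.757 → at most 7.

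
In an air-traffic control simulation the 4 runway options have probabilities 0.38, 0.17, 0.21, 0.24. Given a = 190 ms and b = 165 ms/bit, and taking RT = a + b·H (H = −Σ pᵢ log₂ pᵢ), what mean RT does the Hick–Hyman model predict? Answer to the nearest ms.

509 ms

Entropy contributions −pᵢ log₂ pᵢ: 0.5305, 0.4346, 0.4728, 0.4941; sum H = 1.9320 bits.
RT = a + bH = 190 + 165·1.9320 = 508.78 ms.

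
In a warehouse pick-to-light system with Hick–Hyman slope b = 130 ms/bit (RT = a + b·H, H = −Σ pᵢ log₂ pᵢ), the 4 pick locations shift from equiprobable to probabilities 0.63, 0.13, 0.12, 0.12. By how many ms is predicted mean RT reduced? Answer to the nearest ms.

60 ms

The RT saving is b·ΔH. Equiprobable H₀ = log₂(4) = 2.0000 bits; with the given probabilities H = 1.5367 bits.
b·(H₀ − H) = 130 × (2.0000 − 1.5367) = 60.23 ms.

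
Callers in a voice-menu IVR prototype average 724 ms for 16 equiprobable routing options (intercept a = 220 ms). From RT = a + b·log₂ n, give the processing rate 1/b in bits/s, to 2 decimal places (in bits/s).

7.94 bits/s

Choice component = 724 − 220 = 504 ms over log₂(16) = 4 bits.
b = 504 / 4 = 126.000 ms/bit, so 1/b = 7.937 bits/s.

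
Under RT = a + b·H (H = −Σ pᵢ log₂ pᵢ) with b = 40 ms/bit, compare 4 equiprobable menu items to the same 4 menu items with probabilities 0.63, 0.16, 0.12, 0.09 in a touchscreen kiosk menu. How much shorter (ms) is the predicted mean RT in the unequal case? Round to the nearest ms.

Equiprobable entropy H₀ = log₂ 4 = 2.0000 bits.
Skewed entropy H = −Σ pᵢ log₂ pᵢ = 1.5227 bits.
ΔRT = b·(H₀ − H) = 40 × 0.4773 = 19.09 ms.

19 ms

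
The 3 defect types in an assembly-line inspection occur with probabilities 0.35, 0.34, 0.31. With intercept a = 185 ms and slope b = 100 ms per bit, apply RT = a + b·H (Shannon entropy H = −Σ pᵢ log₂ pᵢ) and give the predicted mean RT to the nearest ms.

Entropy contributions −pᵢ log₂ pᵢ: 0.5301, 0.5292, 0.5238; sum H = 1.5831 bits.
RT = a + bH = 185 + 100·1.5831 = 343.31 ms.

343 ms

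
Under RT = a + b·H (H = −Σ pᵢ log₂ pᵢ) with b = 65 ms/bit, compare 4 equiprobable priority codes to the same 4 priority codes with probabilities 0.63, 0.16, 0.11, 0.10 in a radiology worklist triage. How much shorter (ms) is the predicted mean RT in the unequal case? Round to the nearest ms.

31 ms

The RT saving is b·ΔH. Equiprobable H₀ = log₂(4) = 2.0000 bits; with the given probabilities H = 1.5254 bits.
b·(H₀ − H) = 65 × (2.0000 − 1.5254) = 30.85 ms.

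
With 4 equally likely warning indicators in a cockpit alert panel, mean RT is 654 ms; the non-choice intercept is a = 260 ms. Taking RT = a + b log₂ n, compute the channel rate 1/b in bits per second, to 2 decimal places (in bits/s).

5.08 bits/s

Choice component = 654 − 260 = 394 ms over log₂(4) = 2 bits.
b = 394 / 2 = 197.000 ms/bit, so 1/b = 5.076 bits/s.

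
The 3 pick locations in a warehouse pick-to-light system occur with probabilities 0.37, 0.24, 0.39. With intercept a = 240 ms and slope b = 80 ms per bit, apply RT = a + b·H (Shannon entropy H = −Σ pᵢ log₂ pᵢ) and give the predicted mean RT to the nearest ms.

364 ms

H = 0.37·log₂(1/0.37) + 0.24·log₂(1/0.24) + 0.39·log₂(1/0.39) = 1.5547 bits.
RT = 240 + 80 × 1.5547 = 364.37 ms.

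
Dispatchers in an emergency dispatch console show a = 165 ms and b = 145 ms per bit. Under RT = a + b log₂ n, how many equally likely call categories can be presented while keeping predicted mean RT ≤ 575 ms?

7

145·log₂ n ≤ 575 − 165 = 410, giving log₂ n ≤ 2.8276 and n ≤ 7.099. The largest whole number is 7.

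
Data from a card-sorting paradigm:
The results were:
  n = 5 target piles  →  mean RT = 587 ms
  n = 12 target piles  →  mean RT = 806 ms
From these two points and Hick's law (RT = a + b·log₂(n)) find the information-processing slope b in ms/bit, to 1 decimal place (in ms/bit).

The slope on a log₂ axis is (806 − 587) / (3.5850 − 2.3219) = 173.392 ms/bit.

173.4 ms/bit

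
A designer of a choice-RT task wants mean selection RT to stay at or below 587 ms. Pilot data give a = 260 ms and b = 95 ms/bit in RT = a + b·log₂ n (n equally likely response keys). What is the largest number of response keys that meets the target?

Information budget: (587 − 260)/95 = 3.4421 bits, so n ≤ 2^3.4421 = 10.869 → at most 10.

10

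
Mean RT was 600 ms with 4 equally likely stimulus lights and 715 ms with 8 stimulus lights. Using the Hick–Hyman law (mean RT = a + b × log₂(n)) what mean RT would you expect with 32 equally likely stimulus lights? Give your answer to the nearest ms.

With log₂ n on the abscissa the relation is linear; from the two conditions:
  b = (715 − 600) / (log₂ 8 − log₂ 4) = 115 / (3 − 2) = 115 ms/bit
  a = 600 − 115 × 2 = 370 ms
Then RT(32) = 370 + 115 × log₂ 32 = 370 + 115 × 5 ≈ 945.000 ms.

945 ms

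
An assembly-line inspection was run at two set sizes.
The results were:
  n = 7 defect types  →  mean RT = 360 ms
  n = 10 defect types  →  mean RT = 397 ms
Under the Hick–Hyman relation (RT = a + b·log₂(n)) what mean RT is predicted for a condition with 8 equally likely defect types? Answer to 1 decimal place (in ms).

373.9 ms

With log₂ n on the abscissa the relation is linear; from the two conditions:
  b = (397 − 360) / (log₂ 10 − log₂ 7) = 37 / (3.3219 − 2.8074) = 71.904 ms/bit
  a = 360 − 71.904 × 2.8074 = 158.139 ms
Then RT(8) = 158.139 + 71.904 × log₂ 8 = 158.139 + 71.904 × 3 ≈ 373.852 ms.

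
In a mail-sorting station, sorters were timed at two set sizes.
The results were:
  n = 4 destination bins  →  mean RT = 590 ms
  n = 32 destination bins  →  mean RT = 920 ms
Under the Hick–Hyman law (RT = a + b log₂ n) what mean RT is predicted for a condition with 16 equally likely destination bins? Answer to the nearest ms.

RT is linear in log₂ n, so two points fix the line:
  b = (920 − 590) / (log₂ 32 − log₂ 4) = 330 / (5 − 2) = 110 ms/bit
  a = 590 − 110 × 2 = 370 ms
Then RT(16) = 370 + 110 × log₂ 16 = 370 + 110 × 4 ≈ 810.000 ms.

810 ms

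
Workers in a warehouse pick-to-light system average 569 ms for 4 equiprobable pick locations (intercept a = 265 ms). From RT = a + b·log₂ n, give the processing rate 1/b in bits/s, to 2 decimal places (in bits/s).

b = (569 − 265)/log₂ 4 = 304/2 = 152.000 ms per bit = 0.15200 s/bit; the reciprocal is 6.579 bits/s.

6.58 bits/s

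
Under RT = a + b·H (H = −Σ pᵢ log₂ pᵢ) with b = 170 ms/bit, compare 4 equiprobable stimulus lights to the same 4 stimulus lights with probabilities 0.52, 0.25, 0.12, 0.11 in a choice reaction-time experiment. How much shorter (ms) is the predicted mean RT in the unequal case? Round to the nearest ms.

Equiprobable entropy H₀ = log₂ 4 = 2.0000 bits.
Skewed entropy H = −Σ pᵢ log₂ pᵢ = 1.7079 bits.
ΔRT = b·(H₀ − H) = 170 × 0.2921 = 49.65 ms.

50 ms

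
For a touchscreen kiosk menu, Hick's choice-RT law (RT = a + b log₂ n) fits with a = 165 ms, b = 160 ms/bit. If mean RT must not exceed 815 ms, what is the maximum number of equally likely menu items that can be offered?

Information budget: (815 − 165)/160 = 4.0625 bits, so n ≤ 2^4.0625 = 16.708 → at most 16.

16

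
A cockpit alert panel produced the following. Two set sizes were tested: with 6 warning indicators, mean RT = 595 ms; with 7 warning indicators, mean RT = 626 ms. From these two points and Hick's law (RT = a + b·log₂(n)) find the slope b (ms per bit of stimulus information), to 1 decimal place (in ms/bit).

b = (RT₂ − RT₁)/(log₂ n₂ − log₂ n₁) = (626 − 595)/(2.8074 − 2.5850) = 139.393 ms/bit.

139.4 ms/bit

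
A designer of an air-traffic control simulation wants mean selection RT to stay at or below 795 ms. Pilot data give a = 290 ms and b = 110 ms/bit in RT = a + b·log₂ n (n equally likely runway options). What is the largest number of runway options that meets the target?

110·log₂ n ≤ 795 − 290 = 505, giving log₂ n ≤ 4.5909 and n ≤ 24.099. The largest whole number is 24.

24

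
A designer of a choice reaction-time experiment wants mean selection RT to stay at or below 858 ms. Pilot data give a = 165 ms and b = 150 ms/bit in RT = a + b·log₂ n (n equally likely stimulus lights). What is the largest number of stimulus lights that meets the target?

24

150·log₂ n ≤ 858 − 165 = 693, giving log₂ n ≤ 4.6200 and n ≤ 24.590. The largest whole number is 24.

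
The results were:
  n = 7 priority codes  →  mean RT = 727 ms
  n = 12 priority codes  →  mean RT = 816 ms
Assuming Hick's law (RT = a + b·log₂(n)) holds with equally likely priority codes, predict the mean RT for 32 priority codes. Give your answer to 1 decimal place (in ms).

With log₂ n on the abscissa the relation is linear; from the two conditions:
  b = (816 − 727) / (log₂ 12 − log₂ 7) = 89 / (3.5850 − 2.8074) = 114.454 ms/bit
  a = 727 − 114.454 × 2.8074 = 405.688 ms
Then RT(32) = 405.688 + 114.454 × log₂ 32 = 405.688 + 114.454 × 5 ≈ 977.956 ms.

978.0 ms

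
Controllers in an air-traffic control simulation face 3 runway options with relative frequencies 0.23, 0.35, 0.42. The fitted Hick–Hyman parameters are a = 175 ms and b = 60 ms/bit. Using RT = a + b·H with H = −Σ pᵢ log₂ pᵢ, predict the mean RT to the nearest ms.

Entropy contributions −pᵢ log₂ pᵢ: 0.4877, 0.5301, 0.5256; sum H = 1.5434 bits.
RT = a + bH = 175 + 60·1.5434 = 267.60 ms.

268 ms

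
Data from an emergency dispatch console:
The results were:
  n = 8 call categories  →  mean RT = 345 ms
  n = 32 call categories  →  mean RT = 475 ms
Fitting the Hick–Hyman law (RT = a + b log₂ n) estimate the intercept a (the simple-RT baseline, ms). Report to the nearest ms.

b = (RT₂ − RT₁)/(log₂ n₂ − log₂ n₁) = (475 − 345)/(5 − 3) = 65 ms/bit.
Intercept: a = 345 − 65·log₂(8) = 150.000 ms.

150 ms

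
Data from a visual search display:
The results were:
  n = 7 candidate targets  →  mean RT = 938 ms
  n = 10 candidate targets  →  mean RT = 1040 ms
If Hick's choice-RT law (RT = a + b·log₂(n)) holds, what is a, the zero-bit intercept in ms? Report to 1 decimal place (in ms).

b = (RT₂ − RT₁)/(log₂ n₂ − log₂ n₁) = (1040 − 938)/(3.3219 − 2.8074) = 198.223 ms/bit.
a = RT₁ − b·log₂ n₁ = 938 − 198.223 × 2.8074 = 381.519 ms.

381.5 ms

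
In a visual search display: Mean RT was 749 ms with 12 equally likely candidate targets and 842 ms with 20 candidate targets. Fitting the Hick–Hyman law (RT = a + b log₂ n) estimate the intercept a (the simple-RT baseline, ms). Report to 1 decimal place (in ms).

The slope on a log₂ axis is (842 − 749) / (4.3219 − 3.5850) = 126.193 ms/bit.
Intercept: a = 749 − 126.193·log₂(12) = 296.602 ms.

296.6 ms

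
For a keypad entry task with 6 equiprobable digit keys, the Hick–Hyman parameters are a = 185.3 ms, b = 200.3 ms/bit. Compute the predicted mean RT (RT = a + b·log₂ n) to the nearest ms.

703 ms

log₂(6) = 2.5850 bits, so RT = 185.3 + 200.3 × 2.5850 ≈ 703.068 ms.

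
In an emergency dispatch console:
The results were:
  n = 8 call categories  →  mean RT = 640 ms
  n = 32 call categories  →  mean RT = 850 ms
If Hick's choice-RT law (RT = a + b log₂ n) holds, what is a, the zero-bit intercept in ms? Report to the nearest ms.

325 ms

The slope on a log₂ axis is (850 − 640) / (5 − 3) = 105 ms/bit.
a = RT₁ − b·log₂ n₁ = 640 − 105 × 3 = 325.000 ms.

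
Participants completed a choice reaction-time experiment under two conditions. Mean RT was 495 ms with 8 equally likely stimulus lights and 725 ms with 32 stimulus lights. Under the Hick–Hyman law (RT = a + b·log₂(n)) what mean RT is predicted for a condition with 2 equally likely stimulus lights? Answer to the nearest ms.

With log₂ n on the abscissa the relation is linear; from the two conditions:
  b = (725 − 495) / (log₂ 32 − log₂ 8) = 230 / (5 − 3) = 115 ms/bit
  a = 495 − 115 × 3 = 150 ms
Then RT(2) = 150 + 115 × log₂ 2 = 150 + 115 × 1 ≈ 265.000 ms.

265 ms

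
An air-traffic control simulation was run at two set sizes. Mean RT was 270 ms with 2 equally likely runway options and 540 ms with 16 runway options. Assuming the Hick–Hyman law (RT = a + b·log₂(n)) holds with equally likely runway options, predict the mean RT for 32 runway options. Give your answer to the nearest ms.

With log₂ n on the abscissa the relation is linear; from the two conditions:
  b = (540 − 270) / (log₂ 16 − log₂ 2) = 270 / (4 − 1) = 90 ms/bit
  a = 270 − 90 × 1 = 180 ms
Then RT(32) = 180 + 90 × log₂ 32 = 180 + 90 × 5 ≈ 630.000 ms.

630 ms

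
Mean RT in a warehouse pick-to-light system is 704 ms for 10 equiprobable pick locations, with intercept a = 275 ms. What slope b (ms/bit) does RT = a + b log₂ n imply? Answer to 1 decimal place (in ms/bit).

log₂(10) = 3.3219 bits.
b = (RT − a)/log₂ n = (704 − 275) / 3.3219 = 129.142 ms/bit.

129.1 ms/bit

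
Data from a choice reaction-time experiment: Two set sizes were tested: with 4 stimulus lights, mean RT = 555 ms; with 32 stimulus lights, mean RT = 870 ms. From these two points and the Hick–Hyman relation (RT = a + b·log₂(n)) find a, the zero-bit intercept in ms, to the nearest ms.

Slope: b = (870 − 555) / (log₂ 32 − log₂ 4) = 315/3.0000 = 105 ms/bit.
Intercept: a = 555 − 105·log₂(4) = 345.000 ms.

345 ms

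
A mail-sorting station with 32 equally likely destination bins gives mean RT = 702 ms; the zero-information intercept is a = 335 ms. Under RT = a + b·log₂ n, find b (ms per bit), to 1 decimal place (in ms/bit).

log₂(32) = 5 bits.
b = (RT − a)/log₂ n = (702 − 335) / 5 = 73.400 ms/bit.

73.4 ms/bit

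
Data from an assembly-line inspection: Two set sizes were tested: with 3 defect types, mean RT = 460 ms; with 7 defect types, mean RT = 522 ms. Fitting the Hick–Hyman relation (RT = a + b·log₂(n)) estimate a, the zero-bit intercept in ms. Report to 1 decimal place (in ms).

b = (RT₂ − RT₁)/(log₂ n₂ − log₂ n₁) = (522 − 460)/(2.8074 − 1.5850) = 50.720 ms/bit.
Intercept: a = 460 − 50.720·log₂(3) = 379.610 ms.

379.6 ms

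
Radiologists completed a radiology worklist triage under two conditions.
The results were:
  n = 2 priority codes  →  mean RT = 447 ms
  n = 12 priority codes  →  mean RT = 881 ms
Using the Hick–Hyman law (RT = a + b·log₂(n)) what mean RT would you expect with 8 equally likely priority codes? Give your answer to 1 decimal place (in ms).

782.8 ms

RT is linear in log₂ n, so two points fix the line:
  b = (881 − 447) / (log₂ 12 − log₂ 2) = 434 / (3.5850 − 1) = 167.894 ms/bit
  a = 447 − 167.894 × 1 = 279.106 ms
Then RT(8) = 279.106 + 167.894 × log₂ 8 = 279.106 + 167.894 × 3 ≈ 782.788 ms.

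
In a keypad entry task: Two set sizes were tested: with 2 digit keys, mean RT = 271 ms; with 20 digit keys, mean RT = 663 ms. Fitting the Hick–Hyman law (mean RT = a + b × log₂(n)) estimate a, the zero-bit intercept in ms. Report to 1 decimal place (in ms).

153.0 ms

The slope on a log₂ axis is (663 − 271) / (4.3219 − 1) = 118.004 ms/bit.
Intercept: a = 271 − 118.004·log₂(2) = 152.996 ms.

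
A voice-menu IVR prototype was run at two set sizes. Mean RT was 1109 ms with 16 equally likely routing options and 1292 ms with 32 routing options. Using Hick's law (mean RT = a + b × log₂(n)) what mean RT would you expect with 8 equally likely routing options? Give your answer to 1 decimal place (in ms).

Fit slope and intercept:
  b = (1292 − 1109) / (log₂ 32 − log₂ 16) = 183 / (5 − 4) = 183.000 ms/bit
  a = 1109 − 183.000 × 4 = 377.000 ms
Then RT(8) = 377.000 + 183.000 × log₂ 8 = 377.000 + 183.000 × 3 ≈ 926.000 ms.

926.0 ms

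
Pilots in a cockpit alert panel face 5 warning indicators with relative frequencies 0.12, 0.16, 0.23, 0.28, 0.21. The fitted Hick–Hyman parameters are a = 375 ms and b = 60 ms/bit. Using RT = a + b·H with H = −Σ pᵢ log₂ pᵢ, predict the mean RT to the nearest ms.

511 ms

Entropy contributions −pᵢ log₂ pᵢ: 0.3671, 0.4230, 0.4877, 0.5142, 0.4728; sum H = 2.2648 bits.
RT = a + bH = 375 + 60·2.2648 = 510.89 ms.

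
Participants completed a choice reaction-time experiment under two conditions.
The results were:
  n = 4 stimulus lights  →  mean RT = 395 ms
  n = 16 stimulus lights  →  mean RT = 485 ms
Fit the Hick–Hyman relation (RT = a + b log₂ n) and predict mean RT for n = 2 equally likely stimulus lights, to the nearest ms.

350 ms

Fit slope and intercept:
  b = (485 − 395) / (log₂ 16 − log₂ 4) = 90 / (4 − 2) = 45 ms/bit
  a = 395 − 45 × 2 = 305 ms
Then RT(2) = 305 + 45 × log₂ 2 = 305 + 45 × 1 ≈ 350.000 ms.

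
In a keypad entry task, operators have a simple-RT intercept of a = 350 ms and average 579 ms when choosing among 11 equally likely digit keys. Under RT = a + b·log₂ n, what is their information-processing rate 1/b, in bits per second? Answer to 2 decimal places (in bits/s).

15.11 bits/s

Choice component = 579 − 350 = 229 ms over log₂(11) = 3.4594 bits.
b = 229 / 3.4594 = 66.196 ms/bit, so 1/b = 15.107 bits/s.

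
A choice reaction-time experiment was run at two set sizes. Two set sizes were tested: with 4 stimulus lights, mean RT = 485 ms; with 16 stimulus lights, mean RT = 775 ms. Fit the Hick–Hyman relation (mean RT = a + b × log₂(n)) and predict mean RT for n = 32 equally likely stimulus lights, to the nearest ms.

920 ms

Solve the two-equation system in a and b:
  b = (775 − 485) / (log₂ 16 − log₂ 4) = 290 / (4 − 2) = 145 ms/bit
  a = 485 − 145 × 2 = 195 ms
Then RT(32) = 195 + 145 × log₂ 32 = 195 + 145 × 5 ≈ 920.000 ms.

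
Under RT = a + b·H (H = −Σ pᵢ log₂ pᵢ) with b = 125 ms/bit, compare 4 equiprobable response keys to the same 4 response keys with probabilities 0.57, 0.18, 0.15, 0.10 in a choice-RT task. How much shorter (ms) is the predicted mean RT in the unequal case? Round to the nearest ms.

Equiprobable entropy H₀ = log₂ 4 = 2.0000 bits.
Skewed entropy H = −Σ pᵢ log₂ pᵢ = 1.6503 bits.
ΔRT = b·(H₀ − H) = 125 × 0.3497 = 43.71 ms.

44 ms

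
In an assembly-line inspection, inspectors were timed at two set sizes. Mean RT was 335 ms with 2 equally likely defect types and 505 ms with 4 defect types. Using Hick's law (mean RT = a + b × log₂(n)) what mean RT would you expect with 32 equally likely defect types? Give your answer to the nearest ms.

1015 ms

RT is linear in log₂ n, so two points fix the line:
  b = (505 − 335) / (log₂ 4 − log₂ 2) = 170 / (2 − 1) = 170 ms/bit
  a = 335 − 170 × 1 = 165 ms
Then RT(32) = 165 + 170 × log₂ 32 = 165 + 170 × 5 ≈ 1015.000 ms.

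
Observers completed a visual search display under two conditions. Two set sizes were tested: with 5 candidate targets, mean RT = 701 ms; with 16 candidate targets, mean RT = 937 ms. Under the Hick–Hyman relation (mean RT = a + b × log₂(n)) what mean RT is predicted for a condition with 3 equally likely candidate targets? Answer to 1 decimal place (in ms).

RT is linear in log₂ n, so two points fix the line:
  b = (937 − 701) / (log₂ 16 − log₂ 5) = 236 / (4 − 2.3219) = 140.638 ms/bit
  a = 701 − 140.638 × 2.3219 = 374.450 ms
Then RT(3) = 374.450 + 140.638 × log₂ 3 = 374.450 + 140.638 × 1.5850 ≈ 597.355 ms.

597.4 ms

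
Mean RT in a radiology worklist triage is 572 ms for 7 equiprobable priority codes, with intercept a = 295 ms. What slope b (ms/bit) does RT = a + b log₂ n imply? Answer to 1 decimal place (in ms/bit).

98.7 ms/bit

log₂(7) = 2.8074 bits.
b = (RT − a)/log₂ n = (572 − 295) / 2.8074 = 98.669 ms/bit.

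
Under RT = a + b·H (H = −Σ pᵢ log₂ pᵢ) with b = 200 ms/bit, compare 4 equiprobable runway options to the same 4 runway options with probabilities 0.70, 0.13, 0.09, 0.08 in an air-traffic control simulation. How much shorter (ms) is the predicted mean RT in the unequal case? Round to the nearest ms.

131 ms

The RT saving is b·ΔH. Equiprobable H₀ = log₂(4) = 2.0000 bits; with the given probabilities H = 1.3470 bits.
b·(H₀ − H) = 200 × (2.0000 − 1.3470) = 130.60 ms.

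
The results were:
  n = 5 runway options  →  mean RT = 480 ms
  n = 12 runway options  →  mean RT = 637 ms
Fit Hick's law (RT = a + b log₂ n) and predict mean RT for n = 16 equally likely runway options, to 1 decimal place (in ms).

With log₂ n on the abscissa the relation is linear; from the two conditions:
  b = (637 − 480) / (log₂ 12 − log₂ 5) = 157 / (3.5850 − 2.3219) = 124.304 ms/bit
  a = 480 − 124.304 × 2.3219 = 191.375 ms
Then RT(16) = 191.375 + 124.304 × log₂ 16 = 191.375 + 124.304 × 4 ≈ 688.591 ms.

688.6 ms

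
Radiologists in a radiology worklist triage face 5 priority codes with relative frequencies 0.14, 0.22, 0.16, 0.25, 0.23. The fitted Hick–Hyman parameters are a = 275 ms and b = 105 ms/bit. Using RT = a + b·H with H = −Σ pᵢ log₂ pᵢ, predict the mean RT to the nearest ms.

H = 0.14·log₂(1/0.14) + 0.22·log₂(1/0.22) + 0.16·log₂(1/0.16) + 0.25·log₂(1/0.25) + 0.23·log₂(1/0.23) = 2.2884 bits.
RT = 275 + 105 × 2.2884 = 515.28 ms.

515 ms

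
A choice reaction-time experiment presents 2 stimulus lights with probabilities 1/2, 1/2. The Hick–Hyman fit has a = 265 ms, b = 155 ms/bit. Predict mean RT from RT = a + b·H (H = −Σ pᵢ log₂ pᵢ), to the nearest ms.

H = −Σ pᵢ log₂ pᵢ = 0.5·1 + 0.5·1 = 1.000 bits.
RT = 265 + 155 × 1.000 = 420.00 ms.

420 ms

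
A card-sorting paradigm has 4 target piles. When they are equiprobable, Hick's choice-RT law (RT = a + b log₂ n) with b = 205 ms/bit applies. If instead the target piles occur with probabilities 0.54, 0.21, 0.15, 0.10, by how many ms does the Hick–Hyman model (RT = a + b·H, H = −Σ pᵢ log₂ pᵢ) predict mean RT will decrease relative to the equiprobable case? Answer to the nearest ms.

62 ms

Equiprobable entropy H₀ = log₂ 4 = 2.0000 bits.
Skewed entropy H = −Σ pᵢ log₂ pᵢ = 1.6956 bits.
ΔRT = b·(H₀ − H) = 205 × 0.3044 = 62.40 ms.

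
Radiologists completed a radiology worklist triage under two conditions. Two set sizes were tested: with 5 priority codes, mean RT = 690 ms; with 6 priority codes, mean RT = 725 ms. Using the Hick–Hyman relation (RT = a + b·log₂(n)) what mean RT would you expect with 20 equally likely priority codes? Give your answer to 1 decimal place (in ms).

RT is linear in log₂ n, so two points fix the line:
  b = (725 − 690) / (log₂ 6 − log₂ 5) = 35 / (2.5850 − 2.3219) = 133.062 ms/bit
  a = 690 − 133.062 × 2.3219 = 381.039 ms
Then RT(20) = 381.039 + 133.062 × log₂ 20 = 381.039 + 133.062 × 4.3219 ≈ 956.125 ms.

956.1 ms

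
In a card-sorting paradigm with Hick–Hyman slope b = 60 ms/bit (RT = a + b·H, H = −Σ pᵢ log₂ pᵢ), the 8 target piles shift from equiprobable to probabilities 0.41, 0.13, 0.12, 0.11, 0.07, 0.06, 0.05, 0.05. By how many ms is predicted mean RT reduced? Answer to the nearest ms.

The RT saving is b·ΔH. Equiprobable H₀ = log₂(8) = 3.0000 bits; with the given probabilities H = 2.5717 bits.
b·(H₀ − H) = 60 × (3.0000 − 2.5717) = 25.70 ms.

26 ms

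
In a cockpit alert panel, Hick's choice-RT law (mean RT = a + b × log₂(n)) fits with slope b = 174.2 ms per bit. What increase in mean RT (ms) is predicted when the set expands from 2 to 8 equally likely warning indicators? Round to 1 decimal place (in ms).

348.4 ms

ΔRT = (a + b log₂ n₂) − (a + b log₂ n₁) = b·(log₂ n₂ − log₂ n₁).
log₂(8) − log₂(2) = log₂(8/2) = log₂(4) = 2.
ΔRT = 174.2 × 2.0000 = 348.400 ms.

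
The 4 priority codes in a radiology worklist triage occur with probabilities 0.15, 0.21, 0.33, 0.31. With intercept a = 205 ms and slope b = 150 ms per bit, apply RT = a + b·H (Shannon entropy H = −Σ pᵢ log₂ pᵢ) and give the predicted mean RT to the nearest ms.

495 ms

Entropy contributions −pᵢ log₂ pᵢ: 0.4105, 0.4728, 0.5278, 0.5238; sum H = 1.9350 bits.
RT = a + bH = 205 + 150·1.9350 = 495.25 ms.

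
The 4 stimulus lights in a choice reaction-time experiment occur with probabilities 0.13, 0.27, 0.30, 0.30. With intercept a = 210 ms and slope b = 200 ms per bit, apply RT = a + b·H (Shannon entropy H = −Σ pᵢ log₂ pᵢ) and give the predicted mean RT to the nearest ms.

597 ms

Entropy contributions −pᵢ log₂ pᵢ: 0.3826, 0.5100, 0.5211, 0.5211; sum H = 1.9348 bits.
RT = a + bH = 210 + 200·1.9348 = 596.97 ms.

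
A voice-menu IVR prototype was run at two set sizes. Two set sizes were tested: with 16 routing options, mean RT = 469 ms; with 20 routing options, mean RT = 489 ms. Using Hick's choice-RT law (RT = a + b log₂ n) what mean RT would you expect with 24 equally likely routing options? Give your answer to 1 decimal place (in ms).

RT is linear in log₂ n, so two points fix the line:
  b = (489 − 469) / (log₂ 20 − log₂ 16) = 20 / (4.3219 − 4) = 62.126 ms/bit
  a = 469 − 62.126 × 4 = 220.497 ms
Then RT(24) = 220.497 + 62.126 × log₂ 24 = 220.497 + 62.126 × 4.5850 ≈ 505.341 ms.

505.3 ms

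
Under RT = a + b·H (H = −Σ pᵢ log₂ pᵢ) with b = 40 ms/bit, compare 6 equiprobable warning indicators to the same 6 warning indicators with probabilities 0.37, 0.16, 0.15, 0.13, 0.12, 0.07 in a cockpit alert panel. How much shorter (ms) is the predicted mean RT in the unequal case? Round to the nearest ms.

8 ms

The RT saving is b·ΔH. Equiprobable H₀ = log₂(6) = 2.5850 bits; with the given probabilities H = 2.3826 bits.
b·(H₀ − H) = 40 × (2.5850 − 2.3826) = 8.10 ms.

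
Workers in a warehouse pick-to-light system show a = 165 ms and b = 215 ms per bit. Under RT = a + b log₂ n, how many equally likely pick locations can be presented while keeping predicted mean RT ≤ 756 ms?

Information budget: (756 − 165)/215 = 2.7488 bits, so n ≤ 2^2.7488 = 6.722 → at most 6.

6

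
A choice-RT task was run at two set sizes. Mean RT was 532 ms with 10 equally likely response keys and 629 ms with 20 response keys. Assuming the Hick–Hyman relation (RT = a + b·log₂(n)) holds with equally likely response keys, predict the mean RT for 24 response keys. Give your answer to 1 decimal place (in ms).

With log₂ n on the abscissa the relation is linear; from the two conditions:
  b = (629 − 532) / (log₂ 20 − log₂ 10) = 97 / (4.3219 − 3.3219) = 97.000 ms/bit
  a = 532 − 97.000 × 3.3219 = 209.773 ms
Then RT(24) = 209.773 + 97.000 × log₂ 24 = 209.773 + 97.000 × 4.5850 ≈ 654.514 ms.

654.5 ms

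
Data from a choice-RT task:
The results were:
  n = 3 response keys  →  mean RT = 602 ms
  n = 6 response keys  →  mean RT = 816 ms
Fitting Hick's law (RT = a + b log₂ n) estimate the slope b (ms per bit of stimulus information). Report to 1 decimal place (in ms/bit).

The slope on a log₂ axis is (816 − 602) / (2.5850 − 1.5850) = 214.000 ms/bit.

214.0 ms/bit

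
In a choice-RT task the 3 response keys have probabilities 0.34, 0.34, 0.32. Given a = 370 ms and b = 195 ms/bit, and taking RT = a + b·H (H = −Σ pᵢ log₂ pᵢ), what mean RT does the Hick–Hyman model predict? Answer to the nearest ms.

H = 0.34·log₂(1/0.34) + 0.34·log₂(1/0.34) + 0.32·log₂(1/0.32) = 1.5844 bits.
RT = 370 + 195 × 1.5844 = 678.95 ms.

679 ms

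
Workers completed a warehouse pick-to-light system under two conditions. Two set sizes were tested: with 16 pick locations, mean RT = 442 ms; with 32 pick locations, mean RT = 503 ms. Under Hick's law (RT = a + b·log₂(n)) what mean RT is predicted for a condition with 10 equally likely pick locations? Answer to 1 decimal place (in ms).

400.6 ms

Fit slope and intercept:
  b = (503 − 442) / (log₂ 32 − log₂ 16) = 61 / (5 − 4) = 61.000 ms/bit
  a = 442 − 61.000 × 4 = 198.000 ms
Then RT(10) = 198.000 + 61.000 × log₂ 10 = 198.000 + 61.000 × 3.3219 ≈ 400.638 ms.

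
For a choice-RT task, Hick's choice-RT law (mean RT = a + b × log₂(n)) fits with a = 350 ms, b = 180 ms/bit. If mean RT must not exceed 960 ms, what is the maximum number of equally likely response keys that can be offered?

180·log₂ n ≤ 960 − 350 = 610, giving log₂ n ≤ 3.3889 and n ≤ 10.475. The largest whole number is 10.

10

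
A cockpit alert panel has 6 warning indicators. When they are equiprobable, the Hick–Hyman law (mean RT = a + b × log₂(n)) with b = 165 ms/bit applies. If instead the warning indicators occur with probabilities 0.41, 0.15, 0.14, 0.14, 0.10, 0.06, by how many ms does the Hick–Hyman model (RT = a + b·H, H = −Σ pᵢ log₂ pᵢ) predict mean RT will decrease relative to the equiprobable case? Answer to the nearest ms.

46 ms

Equiprobable entropy H₀ = log₂ 6 = 2.5850 bits.
Skewed entropy H = −Σ pᵢ log₂ pᵢ = 2.3079 bits.
ΔRT = b·(H₀ − H) = 165 × 0.2771 = 45.72 ms.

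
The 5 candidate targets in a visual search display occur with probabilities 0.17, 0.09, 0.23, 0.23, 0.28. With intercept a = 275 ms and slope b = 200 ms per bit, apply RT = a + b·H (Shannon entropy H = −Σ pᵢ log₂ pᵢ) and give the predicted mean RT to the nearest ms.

Entropy contributions −pᵢ log₂ pᵢ: 0.4346, 0.3127, 0.4877, 0.4877, 0.5142; sum H = 2.2368 bits.
RT = a + bH = 275 + 200·2.2368 = 722.36 ms.

722 ms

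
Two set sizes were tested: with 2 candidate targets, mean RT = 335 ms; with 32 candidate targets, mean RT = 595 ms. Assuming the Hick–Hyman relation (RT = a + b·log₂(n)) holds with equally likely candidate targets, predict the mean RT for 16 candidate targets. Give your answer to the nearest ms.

RT is linear in log₂ n, so two points fix the line:
  b = (595 − 335) / (log₂ 32 − log₂ 2) = 260 / (5 − 1) = 65 ms/bit
  a = 335 − 65 × 1 = 270 ms
Then RT(16) = 270 + 65 × log₂ 16 = 270 + 65 × 4 ≈ 530.000 ms.

530 ms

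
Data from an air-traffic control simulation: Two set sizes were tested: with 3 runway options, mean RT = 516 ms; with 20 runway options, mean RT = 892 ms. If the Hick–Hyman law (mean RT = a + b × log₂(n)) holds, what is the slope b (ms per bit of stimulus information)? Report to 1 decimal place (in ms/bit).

b = (RT₂ − RT₁)/(log₂ n₂ − log₂ n₁) = (892 − 516)/(4.3219 − 1.5850) = 137.378 ms/bit.

137.4 ms/bit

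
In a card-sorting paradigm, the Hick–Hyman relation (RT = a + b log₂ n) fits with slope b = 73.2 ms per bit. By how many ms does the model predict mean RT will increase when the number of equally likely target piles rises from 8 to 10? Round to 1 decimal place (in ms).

ΔRT = (a + b log₂ n₂) − (a + b log₂ n₁) = b·(log₂ n₂ − log₂ n₁).
log₂(10) − log₂(8) = 3.3219 − 3 = 0.3219.
ΔRT = 73.2 × 0.3219 = 23.565 ms.

23.6 ms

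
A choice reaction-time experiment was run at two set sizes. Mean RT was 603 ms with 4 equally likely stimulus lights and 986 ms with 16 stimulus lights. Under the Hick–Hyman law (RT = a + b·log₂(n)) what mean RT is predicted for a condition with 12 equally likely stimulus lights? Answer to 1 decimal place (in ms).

With log₂ n on the abscissa the relation is linear; from the two conditions:
  b = (986 − 603) / (log₂ 16 − log₂ 4) = 383 / (4 − 2) = 191.500 ms/bit
  a = 603 − 191.500 × 2 = 220.000 ms
Then RT(12) = 220.000 + 191.500 × log₂ 12 = 220.000 + 191.500 × 3.5850 ≈ 906.520 ms.

906.5 ms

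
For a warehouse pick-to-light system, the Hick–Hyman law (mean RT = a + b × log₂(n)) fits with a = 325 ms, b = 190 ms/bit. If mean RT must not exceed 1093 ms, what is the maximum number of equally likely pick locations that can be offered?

Information budget: (1093 − 325)/190 = 4.0421 bits, so n ≤ 2^4.0421 = 16.474 → at most 16.

16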